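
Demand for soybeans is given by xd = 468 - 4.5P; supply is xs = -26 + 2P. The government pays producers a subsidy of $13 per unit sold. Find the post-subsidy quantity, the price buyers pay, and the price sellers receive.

Pre-subsidy: 468 - 4.5P = -26 + 2P gives P* = 76, x* = 126.
With the subsidy, sellers receive Ps = Pb + 13 for each unit, where Pb is the price buyers pay.
Supply in terms of Pb becomes xs = -26 + 2(Pb + 13) = 0 + 2Pb. Setting this equal to demand: 468 - 4.5Pb = 0 + 2Pb, so Pb = 72.
Sellers receive Ps = 72 + 13 = 85; x' = 468 − 4.5·72 = 144.

x' = 144; buyers pay $72; sellers receive $85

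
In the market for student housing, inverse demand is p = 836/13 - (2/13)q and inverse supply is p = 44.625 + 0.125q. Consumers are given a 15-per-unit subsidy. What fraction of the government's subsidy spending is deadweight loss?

Pre-subsidy: 836/13 - (2/13)q = 44.625 + 0.125q gives q* = 2047/29 and p* = 1550/29.
With the rebate, buyers effectively pay pb = ps − 15, where ps is the price sellers receive.
On the curves, pb = 836/13 - (2/13)q and ps = 44.625 + 0.125q; the wedge ps − pb = 15 gives 44.625 + 0.125q − (836/13 - (2/13)q) = 15, so q' = 3607/29.
Then pb = 836/13 − (2/13)·(3607/29) = 1310/29 and ps = 44.625 + 0.125·(3607/29) = 1745/29.
ΔCS = ½(2047/29 + 3607/29)(1550/29 − 1310/29) = 678480/841; ΔPS = ½(2047/29 + 3607/29)(1745/29 − 1550/29) = 551265/841.
Government spending = 15 × 3607/29 = 54105/29.
DWL = ½ × 15 × (3607/29 − 2047/29) = 11700/29; fraction = (11700/29) / (54105/29) = 780/3607.

DWL / government spending = 780/3607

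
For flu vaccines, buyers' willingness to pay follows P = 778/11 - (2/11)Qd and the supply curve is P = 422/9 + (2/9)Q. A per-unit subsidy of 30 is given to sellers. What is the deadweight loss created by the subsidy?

Pre-subsidy: 778/11 - (2/11)Q = 422/9 + (2/9)Q gives Q* = 59 and P* = 60.
With the subsidy, sellers receive Ps = Pb + 30 for each unit, where Pb is the price buyers pay.
On the curves, Pb = 778/11 - (2/11)Q and Ps = 422/9 + (2/9)Q; the wedge Ps − Pb = 30 gives 422/9 + (2/9)Q − (778/11 - (2/11)Q) = 30, so Q' = 133.25.
Then Pb = 778/11 − (2/11)·133.25 = 46.5 and Ps = 422/9 + (2/9)·133.25 = 76.5.
The subsidy expands output by 133.25 − 59 = 74.25 past the efficient level; on those units the gap between marginal cost and willingness to pay runs from 0 up to 30.
DWL = ½ × 30 × 74.25 = 1113.75.

Deadweight loss = 1113.75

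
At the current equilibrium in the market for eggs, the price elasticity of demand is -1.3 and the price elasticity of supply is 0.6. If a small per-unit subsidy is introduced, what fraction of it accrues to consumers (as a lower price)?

Consumer share = 6/19

For a small subsidy around the equilibrium, the benefit split depends on the relative slopes, which at a point are proportional to the elasticities.
Buyer share = εs/(εs + |εd|) = 0.6/(0.6 + 1.3) = 6/19; seller share = |εd|/(εs + |εd|) = 13/19.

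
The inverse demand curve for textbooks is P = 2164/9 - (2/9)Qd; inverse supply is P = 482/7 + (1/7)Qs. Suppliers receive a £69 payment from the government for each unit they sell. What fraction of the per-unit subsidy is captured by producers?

Producer share = 9/23

Pre-subsidy: 2164/9 - (2/9)Q = 482/7 + (1/7)Q gives Q* = 470 and P* = 136.
With the subsidy, sellers receive Ps = Pb + 69 for each unit, where Pb is the price buyers pay.
On the curves, Pb = 2164/9 - (2/9)Q and Ps = 482/7 + (1/7)Q; the wedge Ps − Pb = 69 gives 482/7 + (1/7)Q − (2164/9 - (2/9)Q) = 69, so Q' = 659.
Then Pb = 2164/9 − (2/9)·659 = 94 and Ps = 482/7 + (1/7)·659 = 163.
Buyers' price falls by P* − Pb = 136 − 94 = 42; sellers' price rises by Ps − P* = 163 − 136 = 27.
So producers capture 27/69 = 9/23 of each unit of subsidy.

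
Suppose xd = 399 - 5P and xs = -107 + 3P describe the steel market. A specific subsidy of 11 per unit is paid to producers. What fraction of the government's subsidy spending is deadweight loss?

DWL / government spending = 165/1654

Pre-subsidy: 399 - 5P = -107 + 3P gives P* = 63.25, x* = 82.75.
With the subsidy, sellers receive Ps = Pb + 11 for each unit, where Pb is the price buyers pay.
Supply in terms of Pb becomes xs = -107 + 3(Pb + 11) = -74 + 3Pb. Setting this equal to demand: 399 - 5Pb = -74 + 3Pb, so Pb = 59.125.
Sellers receive Ps = 59.125 + 11 = 70.125; x' = 399 − 5·59.125 = 103.375.
ΔCS = ½(82.75 + 103.375)(63.25 − 59.125) = 383.8828125; ΔPS = ½(82.75 + 103.375)(70.125 − 63.25) = 639.8046875.
Government spending = 11 × 103.375 = 1137.125.
DWL = ½ × 11 × (103.375 − 82.75) = 113.4375; fraction = 113.4375 / 1137.125 = 165/1654.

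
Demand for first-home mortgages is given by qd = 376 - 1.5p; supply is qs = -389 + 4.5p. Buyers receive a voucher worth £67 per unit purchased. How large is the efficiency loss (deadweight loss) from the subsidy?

Pre-subsidy: 376 - 1.5p = -389 + 4.5p gives p* = 127.5, q* = 184.75.
With the rebate, buyers effectively pay pb = ps − 67, where ps is the price sellers receive.
Demand in terms of ps becomes qd = 376 − 1.5(ps − 67) = 476.5 - 1.5ps. Setting this equal to supply: 476.5 - 1.5ps = -389 + 4.5ps, so ps = 144.25.
Buyers pay pb = 144.25 − 67 = 77.25; q' = -389 + 4.5·144.25 = 260.125.
The subsidy expands output by 260.125 − 184.75 = 75.375 past the efficient level; on those units the gap between marginal cost and willingness to pay runs from 0 up to 67.
DWL = ½ × 67 × 75.375 = 2525.0625.

Deadweight loss = £2525.0625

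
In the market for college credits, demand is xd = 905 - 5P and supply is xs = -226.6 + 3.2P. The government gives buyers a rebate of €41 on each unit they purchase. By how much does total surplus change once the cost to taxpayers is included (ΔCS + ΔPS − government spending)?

Net change in total surplus = -€1640

Pre-subsidy: 905 - 5P = -226.6 + 3.2P gives P* = 138, x* = 215.
With the rebate, buyers effectively pay Pb = Ps − 41, where Ps is the price sellers receive.
Demand in terms of Ps becomes xd = 905 − 5(Ps − 41) = 1110 - 5Ps. Setting this equal to supply: 1110 - 5Ps = -226.6 + 3.2Ps, so Ps = 163.
Buyers pay Pb = 163 − 41 = 122; x' = -226.6 + 3.2·163 = 295.
ΔCS = ½(215 + 295)(138 − 122) = 4080; ΔPS = ½(215 + 295)(163 − 138) = 6375.
Government spending = 41 × 295 = 12095.
Net change = 4080 + 6375 − 12095 = -1640. The loss equals the DWL triangle ½·41·80.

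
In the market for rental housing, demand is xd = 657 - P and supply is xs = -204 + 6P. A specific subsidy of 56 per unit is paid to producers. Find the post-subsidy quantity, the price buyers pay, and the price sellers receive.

Pre-subsidy: 657 - P = -204 + 6P gives P* = 123, x* = 534.
With the subsidy, sellers receive Ps = Pb + 56 for each unit, where Pb is the price buyers pay.
Supply in terms of Pb becomes xs = -204 + 6(Pb + 56) = 132 + 6Pb. Setting this equal to demand: 657 - Pb = 132 + 6Pb, so Pb = 75.
Sellers receive Ps = 75 + 56 = 131; x' = 657 − 1·75 = 582.

x' = 582; buyers pay 75; sellers receive 131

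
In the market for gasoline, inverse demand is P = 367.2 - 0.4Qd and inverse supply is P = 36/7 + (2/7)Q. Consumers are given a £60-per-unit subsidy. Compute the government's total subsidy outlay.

Pre-subsidy: 367.2 - 0.4Q = 36/7 + (2/7)Q gives Q* = 528 and P* = 156.
With the rebate, buyers effectively pay Pb = Ps − 60, where Ps is the price sellers receive.
On the curves, Pb = 367.2 - 0.4Q and Ps = 36/7 + (2/7)Q; the wedge Ps − Pb = 60 gives 36/7 + (2/7)Q − (367.2 - 0.4Q) = 60, so Q' = 615.5.
Then Pb = 367.2 − 0.4·615.5 = 121 and Ps = 36/7 + (2/7)·615.5 = 181.
Government outlay = subsidy × quantity = 60 × 615.5 = 36930.

Government cost = £36930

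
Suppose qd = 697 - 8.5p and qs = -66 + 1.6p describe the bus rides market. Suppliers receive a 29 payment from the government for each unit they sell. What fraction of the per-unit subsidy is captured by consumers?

Consumer share = 16/101

Pre-subsidy: 697 - 8.5p = -66 + 1.6p gives p* = 7630/101, q* = 5542/101.
With the subsidy, sellers receive ps = pb + 29 for each unit, where pb is the price buyers pay.
Supply in terms of pb becomes qs = -66 + 1.6(pb + 29) = -19.6 + 1.6pb. Setting this equal to demand: 697 - 8.5pb = -19.6 + 1.6pb, so pb = 7166/101.
Sellers receive ps = 7166/101 + 29 = 10095/101; q' = 697 − 8.5·(7166/101) = 9486/101.
Buyers' price falls by p* − pb = 7630/101 − 7166/101 = 464/101; sellers' price rises by ps − p* = 10095/101 − 7630/101 = 2465/101.
So consumers capture (464/101)/29 = 16/101 of each unit of subsidy.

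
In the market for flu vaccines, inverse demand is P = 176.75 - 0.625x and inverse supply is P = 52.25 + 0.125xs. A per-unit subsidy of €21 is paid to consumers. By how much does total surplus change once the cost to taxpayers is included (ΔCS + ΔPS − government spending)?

Pre-subsidy: 176.75 - 0.625x = 52.25 + 0.125x gives x* = 166 and P* = 73.
With the rebate, buyers effectively pay Pb = Ps − 21, where Ps is the price sellers receive.
On the curves, Pb = 176.75 - 0.625x and Ps = 52.25 + 0.125x; the wedge Ps − Pb = 21 gives 52.25 + 0.125x − (176.75 - 0.625x) = 21, so x' = 194.
Then Pb = 176.75 − 0.625·194 = 55.5 and Ps = 52.25 + 0.125·194 = 76.5.
ΔCS = ½(166 + 194)(73 − 55.5) = 3150; ΔPS = ½(166 + 194)(76.5 − 73) = 630.
Government spending = 21 × 194 = 4074.
Net change = 3150 + 630 − 4074 = -294. The loss equals the DWL triangle ½·21·28.

Net change in total surplus = -€294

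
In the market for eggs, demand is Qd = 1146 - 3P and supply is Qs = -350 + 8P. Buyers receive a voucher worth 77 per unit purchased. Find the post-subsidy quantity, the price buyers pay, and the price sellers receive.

Q' = 906; buyers pay 80; sellers receive 157

Pre-subsidy: 1146 - 3P = -350 + 8P gives P* = 136, Q* = 738.
With the rebate, buyers effectively pay Pb = Ps − 77, where Ps is the price sellers receive.
Demand in terms of Ps becomes Qd = 1146 − 3(Ps − 77) = 1377 - 3Ps. Setting this equal to supply: 1377 - 3Ps = -350 + 8Ps, so Ps = 157.
Buyers pay Pb = 157 − 77 = 80; Q' = -350 + 8·157 = 906.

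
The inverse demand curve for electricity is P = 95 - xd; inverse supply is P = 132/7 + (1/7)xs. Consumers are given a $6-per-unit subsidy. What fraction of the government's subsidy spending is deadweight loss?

Pre-subsidy: 95 - x = 132/7 + (1/7)x gives x* = 66.625 and P* = 28.375.
With the rebate, buyers effectively pay Pb = Ps − 6, where Ps is the price sellers receive.
On the curves, Pb = 95 - x and Ps = 132/7 + (1/7)x; the wedge Ps − Pb = 6 gives 132/7 + (1/7)x − (95 - x) = 6, so x' = 71.875.
Then Pb = 95 − 1·71.875 = 23.125 and Ps = 132/7 + (1/7)·71.875 = 29.125.
ΔCS = ½(66.625 + 71.875)(28.375 − 23.125) = 363.5625; ΔPS = ½(66.625 + 71.875)(29.125 − 28.375) = 51.9375.
Government spending = 6 × 71.875 = 431.25.
DWL = ½ × 6 × (71.875 − 66.625) = 15.75; fraction = 15.75 / 431.25 = 21/575.

DWL / government spending = 21/575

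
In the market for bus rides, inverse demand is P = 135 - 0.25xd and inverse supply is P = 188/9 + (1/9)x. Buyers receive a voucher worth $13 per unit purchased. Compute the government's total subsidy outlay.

Government cost = $4576

Pre-subsidy: 135 - 0.25x = 188/9 + (1/9)x gives x* = 316 and P* = 56.
With the rebate, buyers effectively pay Pb = Ps − 13, where Ps is the price sellers receive.
On the curves, Pb = 135 - 0.25x and Ps = 188/9 + (1/9)x; the wedge Ps − Pb = 13 gives 188/9 + (1/9)x − (135 - 0.25x) = 13, so x' = 352.
Then Pb = 135 − 0.25·352 = 47 and Ps = 188/9 + (1/9)·352 = 60.
Government outlay = subsidy × quantity = 13 × 352 = 4576.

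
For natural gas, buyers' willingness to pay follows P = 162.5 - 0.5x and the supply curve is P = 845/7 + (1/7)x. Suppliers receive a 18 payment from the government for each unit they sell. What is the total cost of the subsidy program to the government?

Pre-subsidy: 162.5 - 0.5x = 845/7 + (1/7)x gives x* = 65 and P* = 130.
With the subsidy, sellers receive Ps = Pb + 18 for each unit, where Pb is the price buyers pay.
On the curves, Pb = 162.5 - 0.5x and Ps = 845/7 + (1/7)x; the wedge Ps − Pb = 18 gives 845/7 + (1/7)x − (162.5 - 0.5x) = 18, so x' = 93.
Then Pb = 162.5 − 0.5·93 = 116 and Ps = 845/7 + (1/7)·93 = 134.
Government outlay = subsidy × quantity = 18 × 93 = 1674.

Government cost = 1674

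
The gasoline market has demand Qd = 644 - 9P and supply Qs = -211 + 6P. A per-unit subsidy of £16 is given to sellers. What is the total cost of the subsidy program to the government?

Government cost = £3017.6

Pre-subsidy: 644 - 9P = -211 + 6P gives P* = 57, Q* = 131.
With the subsidy, sellers receive Ps = Pb + 16 for each unit, where Pb is the price buyers pay.
Supply in terms of Pb becomes Qs = -211 + 6(Pb + 16) = -115 + 6Pb. Setting this equal to demand: 644 - 9Pb = -115 + 6Pb, so Pb = 50.6.
Sellers receive Ps = 50.6 + 16 = 66.6; Q' = 644 − 9·50.6 = 188.6.
Government outlay = subsidy × quantity = 16 × 188.6 = 3017.6.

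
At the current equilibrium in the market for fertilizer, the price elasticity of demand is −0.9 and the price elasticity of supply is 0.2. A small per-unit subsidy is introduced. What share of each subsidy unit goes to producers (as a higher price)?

Producer share = 9/11

For a small subsidy around the equilibrium, the benefit split depends on the relative slopes, which at a point are proportional to the elasticities.
Buyer share = εs/(εs + |εd|) = 0.2/(0.2 + 0.9) = 2/11; seller share = |εd|/(εs + |εd|) = 9/11.
So producers capture 9/11 of the subsidy.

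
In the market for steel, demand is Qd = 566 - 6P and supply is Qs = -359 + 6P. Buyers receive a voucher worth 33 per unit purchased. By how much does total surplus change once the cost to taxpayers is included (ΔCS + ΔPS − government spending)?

Pre-subsidy: 566 - 6P = -359 + 6P gives P* = 925/12, Q* = 103.5.
With the rebate, buyers effectively pay Pb = Ps − 33, where Ps is the price sellers receive.
Demand in terms of Ps becomes Qd = 566 − 6(Ps − 33) = 764 - 6Ps. Setting this equal to supply: 764 - 6Ps = -359 + 6Ps, so Ps = 1123/12.
Buyers pay Pb = 1123/12 − 33 = 727/12; Q' = -359 + 6·(1123/12) = 202.5.
ΔCS = ½(103.5 + 202.5)(925/12 − 727/12) = 2524.5; ΔPS = ½(103.5 + 202.5)(1123/12 − 925/12) = 2524.5.
Government spending = 33 × 202.5 = 6682.5.
Net change = 2524.5 + 2524.5 − 6682.5 = -1633.5. The loss equals the DWL triangle ½·33·99.

Net change in total surplus = -1633.5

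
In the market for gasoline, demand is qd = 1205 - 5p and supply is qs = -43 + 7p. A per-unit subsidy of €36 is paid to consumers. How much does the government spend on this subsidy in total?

Pre-subsidy: 1205 - 5p = -43 + 7p gives p* = 104, q* = 685.
With the rebate, buyers effectively pay pb = ps − 36, where ps is the price sellers receive.
Demand in terms of ps becomes qd = 1205 − 5(ps − 36) = 1385 - 5ps. Setting this equal to supply: 1385 - 5ps = -43 + 7ps, so ps = 119.
Buyers pay pb = 119 − 36 = 83; q' = -43 + 7·119 = 790.
Government outlay = subsidy × quantity = 36 × 790 = 28440.

Government cost = €28440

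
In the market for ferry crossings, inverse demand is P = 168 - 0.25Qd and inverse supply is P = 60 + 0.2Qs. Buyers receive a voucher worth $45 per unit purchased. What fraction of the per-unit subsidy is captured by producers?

Pre-subsidy: 168 - 0.25Q = 60 + 0.2Q gives Q* = 240 and P* = 108.
With the rebate, buyers effectively pay Pb = Ps − 45, where Ps is the price sellers receive.
On the curves, Pb = 168 - 0.25Q and Ps = 60 + 0.2Q; the wedge Ps − Pb = 45 gives 60 + 0.2Q − (168 - 0.25Q) = 45, so Q' = 340.
Then Pb = 168 − 0.25·340 = 83 and Ps = 60 + 0.2·340 = 128.
Buyers' price falls by P* − Pb = 108 − 83 = 25; sellers' price rises by Ps − P* = 128 − 108 = 20.
So producers capture 20/45 = 4/9 of each unit of subsidy.

Producer share = 4/9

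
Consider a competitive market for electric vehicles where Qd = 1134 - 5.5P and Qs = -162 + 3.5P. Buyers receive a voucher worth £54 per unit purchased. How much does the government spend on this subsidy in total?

Government cost = £24705

Pre-subsidy: 1134 - 5.5P = -162 + 3.5P gives P* = 144, Q* = 342.
With the rebate, buyers effectively pay Pb = Ps − 54, where Ps is the price sellers receive.
Demand in terms of Ps becomes Qd = 1134 − 5.5(Ps − 54) = 1431 - 5.5Ps. Setting this equal to supply: 1431 - 5.5Ps = -162 + 3.5Ps, so Ps = 177.
Buyers pay Pb = 177 − 54 = 123; Q' = -162 + 3.5·177 = 457.5.
Government outlay = subsidy × quantity = 54 × 457.5 = 24705.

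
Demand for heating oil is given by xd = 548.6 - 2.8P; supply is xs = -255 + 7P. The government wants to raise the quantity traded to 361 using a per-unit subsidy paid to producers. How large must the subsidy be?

At x = 361, invert demand for the buyer price: Pb = (548.6 − 361)/2.8 = 67; invert supply for the seller price: Ps = (361 − (-255))/7 = 88.
The subsidy must fill the gap: s = Ps − Pb = 88 − 67 = 21.

Required subsidy s = 21 per unit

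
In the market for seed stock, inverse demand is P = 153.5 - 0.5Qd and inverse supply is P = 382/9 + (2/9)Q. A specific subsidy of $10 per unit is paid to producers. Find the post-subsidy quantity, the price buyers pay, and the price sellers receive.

Pre-subsidy: 153.5 - 0.5Q = 382/9 + (2/9)Q gives Q* = 1999/13 and P* = 996/13.
With the subsidy, sellers receive Ps = Pb + 10 for each unit, where Pb is the price buyers pay.
On the curves, Pb = 153.5 - 0.5Q and Ps = 382/9 + (2/9)Q; the wedge Ps − Pb = 10 gives 382/9 + (2/9)Q − (153.5 - 0.5Q) = 10, so Q' = 2179/13.
Then Pb = 153.5 − 0.5·(2179/13) = 906/13 and Ps = 382/9 + (2/9)·(2179/13) = 1036/13.

Q' = 2179/13; buyers pay 906/13; sellers receive 1036/13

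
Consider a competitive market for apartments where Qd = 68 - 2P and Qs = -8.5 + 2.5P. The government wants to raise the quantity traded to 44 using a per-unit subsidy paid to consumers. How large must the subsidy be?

At Q = 44, invert demand for the buyer price: Pb = (68 − 44)/2 = 12; invert supply for the seller price: Ps = (44 − (-8.5))/2.5 = 21.
The subsidy must fill the gap: s = Ps − Pb = 21 − 12 = 9.

Required subsidy s = 9 per unit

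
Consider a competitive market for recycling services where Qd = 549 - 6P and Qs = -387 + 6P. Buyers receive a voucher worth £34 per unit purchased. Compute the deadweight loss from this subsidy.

Deadweight loss = £1734

Pre-subsidy: 549 - 6P = -387 + 6P gives P* = 78, Q* = 81.
With the rebate, buyers effectively pay Pb = Ps − 34, where Ps is the price sellers receive.
Demand in terms of Ps becomes Qd = 549 − 6(Ps − 34) = 753 - 6Ps. Setting this equal to supply: 753 - 6Ps = -387 + 6Ps, so Ps = 95.
Buyers pay Pb = 95 − 34 = 61; Q' = -387 + 6·95 = 183.
The subsidy expands output by 183 − 81 = 102 past the efficient level; on those units the gap between marginal cost and willingness to pay runs from 0 up to 34.
DWL = ½ × 34 × 102 = 1734.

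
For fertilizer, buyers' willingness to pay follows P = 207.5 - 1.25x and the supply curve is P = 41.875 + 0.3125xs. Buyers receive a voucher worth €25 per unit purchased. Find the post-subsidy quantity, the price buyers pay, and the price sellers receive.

x' = 122; buyers pay €55; sellers receive €80

Pre-subsidy: 207.5 - 1.25x = 41.875 + 0.3125x gives x* = 106 and P* = 75.
With the rebate, buyers effectively pay Pb = Ps − 25, where Ps is the price sellers receive.
On the curves, Pb = 207.5 - 1.25x and Ps = 41.875 + 0.3125x; the wedge Ps − Pb = 25 gives 41.875 + 0.3125x − (207.5 - 1.25x) = 25, so x' = 122.
Then Pb = 207.5 − 1.25·122 = 55 and Ps = 41.875 + 0.3125·122 = 80.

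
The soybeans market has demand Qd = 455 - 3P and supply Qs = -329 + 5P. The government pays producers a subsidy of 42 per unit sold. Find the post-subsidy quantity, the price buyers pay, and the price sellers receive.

Pre-subsidy: 455 - 3P = -329 + 5P gives P* = 98, Q* = 161.
With the subsidy, sellers receive Ps = Pb + 42 for each unit, where Pb is the price buyers pay.
Supply in terms of Pb becomes Qs = -329 + 5(Pb + 42) = -119 + 5Pb. Setting this equal to demand: 455 - 3Pb = -119 + 5Pb, so Pb = 71.75.
Sellers receive Ps = 71.75 + 42 = 113.75; Q' = 455 − 3·71.75 = 239.75.

Q' = 239.75; buyers pay 71.75; sellers receive 113.75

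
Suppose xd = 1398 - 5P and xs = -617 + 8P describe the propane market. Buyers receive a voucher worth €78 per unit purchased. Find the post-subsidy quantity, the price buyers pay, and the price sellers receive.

x' = 863; buyers pay €107; sellers receive €185

Pre-subsidy: 1398 - 5P = -617 + 8P gives P* = 155, x* = 623.
With the rebate, buyers effectively pay Pb = Ps − 78, where Ps is the price sellers receive.
Demand in terms of Ps becomes xd = 1398 − 5(Ps − 78) = 1788 - 5Ps. Setting this equal to supply: 1788 - 5Ps = -617 + 8Ps, so Ps = 185.
Buyers pay Pb = 185 − 78 = 107; x' = -617 + 8·185 = 863.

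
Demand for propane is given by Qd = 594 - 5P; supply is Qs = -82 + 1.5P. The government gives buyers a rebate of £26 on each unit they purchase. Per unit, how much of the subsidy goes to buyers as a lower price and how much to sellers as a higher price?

Pre-subsidy: 594 - 5P = -82 + 1.5P gives P* = 104, Q* = 74.
With the rebate, buyers effectively pay Pb = Ps − 26, where Ps is the price sellers receive.
Demand in terms of Ps becomes Qd = 594 − 5(Ps − 26) = 724 - 5Ps. Setting this equal to supply: 724 - 5Ps = -82 + 1.5Ps, so Ps = 124.
Buyers pay Pb = 124 − 26 = 98; Q' = -82 + 1.5·124 = 104.
Buyers' price falls by P* − Pb = 104 − 98 = 6; sellers' price rises by Ps − P* = 124 − 104 = 20.

Buyers gain £6 per unit; sellers gain £20 per unit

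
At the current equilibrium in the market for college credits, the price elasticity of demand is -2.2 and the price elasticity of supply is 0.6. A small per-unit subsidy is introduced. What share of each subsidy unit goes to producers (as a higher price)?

For a small subsidy around the equilibrium, the benefit split depends on the relative slopes, which at a point are proportional to the elasticities.
Buyer share = εs/(εs + |εd|) = 0.6/(0.6 + 2.2) = 3/14; seller share = |εd|/(εs + |εd|) = 11/14.
So producers capture 11/14 of the subsidy.

Producer share = 11/14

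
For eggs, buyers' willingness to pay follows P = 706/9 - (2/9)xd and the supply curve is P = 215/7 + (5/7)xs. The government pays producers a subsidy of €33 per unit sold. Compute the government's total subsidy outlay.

Pre-subsidy: 706/9 - (2/9)x = 215/7 + (5/7)x gives x* = 3007/59 and P* = 3960/59.
With the subsidy, sellers receive Ps = Pb + 33 for each unit, where Pb is the price buyers pay.
On the curves, Pb = 706/9 - (2/9)x and Ps = 215/7 + (5/7)x; the wedge Ps − Pb = 33 gives 215/7 + (5/7)x − (706/9 - (2/9)x) = 33, so x' = 5086/59.
Then Pb = 706/9 − (2/9)·(5086/59) = 3498/59 and Ps = 215/7 + (5/7)·(5086/59) = 5445/59.
Government outlay = subsidy × quantity = 33 × 5086/59 = 167838/59.

Government cost = 167838/59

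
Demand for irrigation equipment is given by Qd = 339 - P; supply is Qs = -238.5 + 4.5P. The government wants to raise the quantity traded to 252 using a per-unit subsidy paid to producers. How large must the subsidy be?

At Q = 252, invert demand for the buyer price: Pb = (339 − 252)/1 = 87; invert supply for the seller price: Ps = (252 − (-238.5))/4.5 = 109.
The subsidy must fill the gap: s = Ps − Pb = 109 − 87 = 22.

Required subsidy s = 22 per unit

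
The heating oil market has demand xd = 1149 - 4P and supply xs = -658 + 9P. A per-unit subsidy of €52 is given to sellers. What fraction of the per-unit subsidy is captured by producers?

Pre-subsidy: 1149 - 4P = -658 + 9P gives P* = 139, x* = 593.
With the subsidy, sellers receive Ps = Pb + 52 for each unit, where Pb is the price buyers pay.
Supply in terms of Pb becomes xs = -658 + 9(Pb + 52) = -190 + 9Pb. Setting this equal to demand: 1149 - 4Pb = -190 + 9Pb, so Pb = 103.
Sellers receive Ps = 103 + 52 = 155; x' = 1149 − 4·103 = 737.
Buyers' price falls by P* − Pb = 139 − 103 = 36; sellers' price rises by Ps − P* = 155 − 139 = 16.
So producers capture 16/52 = 4/13 of each unit of subsidy.

Producer share = 4/13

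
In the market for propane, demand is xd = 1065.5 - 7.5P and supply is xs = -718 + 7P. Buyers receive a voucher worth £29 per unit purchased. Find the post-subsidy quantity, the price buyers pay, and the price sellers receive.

x' = 248; buyers pay £109; sellers receive £138

Pre-subsidy: 1065.5 - 7.5P = -718 + 7P gives P* = 123, x* = 143.
With the rebate, buyers effectively pay Pb = Ps − 29, where Ps is the price sellers receive.
Demand in terms of Ps becomes xd = 1065.5 − 7.5(Ps − 29) = 1283 - 7.5Ps. Setting this equal to supply: 1283 - 7.5Ps = -718 + 7Ps, so Ps = 138.
Buyers pay Pb = 138 − 29 = 109; x' = -718 + 7·138 = 248.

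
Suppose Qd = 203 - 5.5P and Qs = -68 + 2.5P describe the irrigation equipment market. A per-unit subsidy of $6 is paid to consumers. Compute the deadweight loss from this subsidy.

Deadweight loss = $30.9375

Pre-subsidy: 203 - 5.5P = -68 + 2.5P gives P* = 33.875, Q* = 16.6875.
With the rebate, buyers effectively pay Pb = Ps − 6, where Ps is the price sellers receive.
Demand in terms of Ps becomes Qd = 203 − 5.5(Ps − 6) = 236 - 5.5Ps. Setting this equal to supply: 236 - 5.5Ps = -68 + 2.5Ps, so Ps = 38.
Buyers pay Pb = 38 − 6 = 32; Q' = -68 + 2.5·38 = 27.
The subsidy expands output by 27 − 16.6875 = 10.3125 past the efficient level; on those units the gap between marginal cost and willingness to pay runs from 0 up to 6.
DWL = ½ × 6 × 10.3125 = 30.9375.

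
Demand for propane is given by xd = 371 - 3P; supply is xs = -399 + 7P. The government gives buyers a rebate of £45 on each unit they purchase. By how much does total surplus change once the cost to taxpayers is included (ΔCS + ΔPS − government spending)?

Pre-subsidy: 371 - 3P = -399 + 7P gives P* = 77, x* = 140.
With the rebate, buyers effectively pay Pb = Ps − 45, where Ps is the price sellers receive.
Demand in terms of Ps becomes xd = 371 − 3(Ps − 45) = 506 - 3Ps. Setting this equal to supply: 506 - 3Ps = -399 + 7Ps, so Ps = 90.5.
Buyers pay Pb = 90.5 − 45 = 45.5; x' = -399 + 7·90.5 = 234.5.
ΔCS = ½(140 + 234.5)(77 − 45.5) = 5898.375; ΔPS = ½(140 + 234.5)(90.5 − 77) = 2527.875.
Government spending = 45 × 234.5 = 10552.5.
Net change = 5898.375 + 2527.875 − 10552.5 = -2126.25. The loss equals the DWL triangle ½·45·94.5.

Net change in total surplus = -£2126.25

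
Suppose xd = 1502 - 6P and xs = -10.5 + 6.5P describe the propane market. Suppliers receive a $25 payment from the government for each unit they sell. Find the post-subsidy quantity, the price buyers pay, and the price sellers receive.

x' = 854; buyers pay $108; sellers receive $133

Pre-subsidy: 1502 - 6P = -10.5 + 6.5P gives P* = 121, x* = 776.
With the subsidy, sellers receive Ps = Pb + 25 for each unit, where Pb is the price buyers pay.
Supply in terms of Pb becomes xs = -10.5 + 6.5(Pb + 25) = 152 + 6.5Pb. Setting this equal to demand: 1502 - 6Pb = 152 + 6.5Pb, so Pb = 108.
Sellers receive Ps = 108 + 25 = 133; x' = 1502 − 6·108 = 854.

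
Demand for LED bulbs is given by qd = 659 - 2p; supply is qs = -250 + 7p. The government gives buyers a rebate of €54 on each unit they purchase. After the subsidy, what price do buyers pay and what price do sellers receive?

Buyers pay €59; sellers receive €113

Pre-subsidy: 659 - 2p = -250 + 7p gives p* = 101, q* = 457.
With the rebate, buyers effectively pay pb = ps − 54, where ps is the price sellers receive.
Demand in terms of ps becomes qd = 659 − 2(ps − 54) = 767 - 2ps. Setting this equal to supply: 767 - 2ps = -250 + 7ps, so ps = 113.
Buyers pay pb = 113 − 54 = 59; q' = -250 + 7·113 = 541.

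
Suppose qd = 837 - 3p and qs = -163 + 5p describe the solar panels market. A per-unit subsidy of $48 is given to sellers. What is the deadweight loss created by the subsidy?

Pre-subsidy: 837 - 3p = -163 + 5p gives p* = 125, q* = 462.
With the subsidy, sellers receive ps = pb + 48 for each unit, where pb is the price buyers pay.
Supply in terms of pb becomes qs = -163 + 5(pb + 48) = 77 + 5pb. Setting this equal to demand: 837 - 3pb = 77 + 5pb, so pb = 95.
Sellers receive ps = 95 + 48 = 143; q' = 837 − 3·95 = 552.
The subsidy expands output by 552 − 462 = 90 past the efficient level; on those units the gap between marginal cost and willingness to pay runs from 0 up to 48.
DWL = ½ × 48 × 90 = 2160.

Deadweight loss = $2160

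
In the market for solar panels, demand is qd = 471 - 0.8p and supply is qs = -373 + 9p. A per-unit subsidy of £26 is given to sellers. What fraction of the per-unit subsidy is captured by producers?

Pre-subsidy: 471 - 0.8p = -373 + 9p gives p* = 4220/49, q* = 19703/49.
With the subsidy, sellers receive ps = pb + 26 for each unit, where pb is the price buyers pay.
Supply in terms of pb becomes qs = -373 + 9(pb + 26) = -139 + 9pb. Setting this equal to demand: 471 - 0.8pb = -139 + 9pb, so pb = 3050/49.
Sellers receive ps = 3050/49 + 26 = 4324/49; q' = 471 − 0.8·(3050/49) = 20639/49.
Buyers' price falls by p* − pb = 4220/49 − 3050/49 = 1170/49; sellers' price rises by ps − p* = 4324/49 − 4220/49 = 104/49.
So producers capture (104/49)/26 = 4/49 of each unit of subsidy.

Producer share = 4/49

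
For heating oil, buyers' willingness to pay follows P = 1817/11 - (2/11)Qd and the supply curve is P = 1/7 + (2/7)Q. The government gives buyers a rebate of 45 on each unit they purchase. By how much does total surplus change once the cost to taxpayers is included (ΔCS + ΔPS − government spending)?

Pre-subsidy: 1817/11 - (2/11)Q = 1/7 + (2/7)Q gives Q* = 353 and P* = 101.
With the rebate, buyers effectively pay Pb = Ps − 45, where Ps is the price sellers receive.
On the curves, Pb = 1817/11 - (2/11)Q and Ps = 1/7 + (2/7)Q; the wedge Ps − Pb = 45 gives 1/7 + (2/7)Q − (1817/11 - (2/11)Q) = 45, so Q' = 449.25.
Then Pb = 1817/11 − (2/11)·449.25 = 83.5 and Ps = 1/7 + (2/7)·449.25 = 128.5.
ΔCS = ½(353 + 449.25)(101 − 83.5) = 7019.6875; ΔPS = ½(353 + 449.25)(128.5 − 101) = 11030.9375.
Government spending = 45 × 449.25 = 20216.25.
Net change = 7019.6875 + 11030.9375 − 20216.25 = -2165.625. The loss equals the DWL triangle ½·45·96.25.

Net change in total surplus = -2165.625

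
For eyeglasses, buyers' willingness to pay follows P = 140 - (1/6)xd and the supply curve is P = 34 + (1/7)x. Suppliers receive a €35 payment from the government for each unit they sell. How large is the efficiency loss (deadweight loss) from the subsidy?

Deadweight loss = 25725/13

Pre-subsidy: 140 - (1/6)x = 34 + (1/7)x gives x* = 4452/13 and P* = 1078/13.
With the subsidy, sellers receive Ps = Pb + 35 for each unit, where Pb is the price buyers pay.
On the curves, Pb = 140 - (1/6)x and Ps = 34 + (1/7)x; the wedge Ps − Pb = 35 gives 34 + (1/7)x − (140 - (1/6)x) = 35, so x' = 5922/13.
Then Pb = 140 − (1/6)·(5922/13) = 833/13 and Ps = 34 + (1/7)·(5922/13) = 1288/13.
The subsidy expands output by 5922/13 − 4452/13 = 1470/13 past the efficient level; on those units the gap between marginal cost and willingness to pay runs from 0 up to 35.
DWL = ½ × 35 × 1470/13 = 25725/13.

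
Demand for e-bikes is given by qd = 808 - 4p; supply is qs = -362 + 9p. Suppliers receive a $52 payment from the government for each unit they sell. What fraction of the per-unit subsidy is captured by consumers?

Pre-subsidy: 808 - 4p = -362 + 9p gives p* = 90, q* = 448.
With the subsidy, sellers receive ps = pb + 52 for each unit, where pb is the price buyers pay.
Supply in terms of pb becomes qs = -362 + 9(pb + 52) = 106 + 9pb. Setting this equal to demand: 808 - 4pb = 106 + 9pb, so pb = 54.
Sellers receive ps = 54 + 52 = 106; q' = 808 − 4·54 = 592.
Buyers' price falls by p* − pb = 90 − 54 = 36; sellers' price rises by ps − p* = 106 − 90 = 16.
So consumers capture 36/52 = 9/13 of each unit of subsidy.

Consumer share = 9/13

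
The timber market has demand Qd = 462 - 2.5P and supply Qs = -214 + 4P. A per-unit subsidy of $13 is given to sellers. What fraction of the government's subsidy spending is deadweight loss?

Pre-subsidy: 462 - 2.5P = -214 + 4P gives P* = 104, Q* = 202.
With the subsidy, sellers receive Ps = Pb + 13 for each unit, where Pb is the price buyers pay.
Supply in terms of Pb becomes Qs = -214 + 4(Pb + 13) = -162 + 4Pb. Setting this equal to demand: 462 - 2.5Pb = -162 + 4Pb, so Pb = 96.
Sellers receive Ps = 96 + 13 = 109; Q' = 462 − 2.5·96 = 222.
ΔCS = ½(202 + 222)(104 − 96) = 1696; ΔPS = ½(202 + 222)(109 − 104) = 1060.
Government spending = 13 × 222 = 2886.
DWL = ½ × 13 × (222 − 202) = 130; fraction = 130 / 2886 = 5/111.

DWL / government spending = 5/111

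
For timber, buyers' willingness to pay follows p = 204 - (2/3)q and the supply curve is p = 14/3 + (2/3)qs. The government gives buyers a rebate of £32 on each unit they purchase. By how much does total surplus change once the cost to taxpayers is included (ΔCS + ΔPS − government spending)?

Pre-subsidy: 204 - (2/3)q = 14/3 + (2/3)q gives q* = 149.5 and p* = 313/3.
With the rebate, buyers effectively pay pb = ps − 32, where ps is the price sellers receive.
On the curves, pb = 204 - (2/3)q and ps = 14/3 + (2/3)q; the wedge ps − pb = 32 gives 14/3 + (2/3)q − (204 - (2/3)q) = 32, so q' = 173.5.
Then pb = 204 − (2/3)·173.5 = 265/3 and ps = 14/3 + (2/3)·173.5 = 361/3.
ΔCS = ½(149.5 + 173.5)(313/3 − 265/3) = 2584; ΔPS = ½(149.5 + 173.5)(361/3 − 313/3) = 2584.
Government spending = 32 × 173.5 = 5552.
Net change = 2584 + 2584 − 5552 = -384. The loss equals the DWL triangle ½·32·24.

Net change in total surplus = -£384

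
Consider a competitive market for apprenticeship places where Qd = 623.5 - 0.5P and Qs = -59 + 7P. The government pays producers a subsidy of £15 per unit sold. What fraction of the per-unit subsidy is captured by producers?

Producer share = 1/15

Pre-subsidy: 623.5 - 0.5P = -59 + 7P gives P* = 91, Q* = 578.
With the subsidy, sellers receive Ps = Pb + 15 for each unit, where Pb is the price buyers pay.
Supply in terms of Pb becomes Qs = -59 + 7(Pb + 15) = 46 + 7Pb. Setting this equal to demand: 623.5 - 0.5Pb = 46 + 7Pb, so Pb = 77.
Sellers receive Ps = 77 + 15 = 92; Q' = 623.5 − 0.5·77 = 585.
Buyers' price falls by P* − Pb = 91 − 77 = 14; sellers' price rises by Ps − P* = 92 − 91 = 1.
So producers capture 1/15 = 1/15 of each unit of subsidy.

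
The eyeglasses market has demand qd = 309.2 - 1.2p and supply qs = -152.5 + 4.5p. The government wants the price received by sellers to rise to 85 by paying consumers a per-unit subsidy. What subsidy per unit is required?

Required subsidy s = 19 per unit

At a seller price of 85, quantity supplied is -152.5 + 4.5·85 = 230.
Buyers absorb 230 only when they pay pb with 309.2 − 1.2·pb = 230, i.e. pb = 66.
s = ps − pb = 85 − 66 = 19.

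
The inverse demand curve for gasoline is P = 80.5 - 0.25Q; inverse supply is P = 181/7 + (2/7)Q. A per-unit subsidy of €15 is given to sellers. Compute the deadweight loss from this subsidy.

Pre-subsidy: 80.5 - 0.25Q = 181/7 + (2/7)Q gives Q* = 102 and P* = 55.
With the subsidy, sellers receive Ps = Pb + 15 for each unit, where Pb is the price buyers pay.
On the curves, Pb = 80.5 - 0.25Q and Ps = 181/7 + (2/7)Q; the wedge Ps − Pb = 15 gives 181/7 + (2/7)Q − (80.5 - 0.25Q) = 15, so Q' = 130.
Then Pb = 80.5 − 0.25·130 = 48 and Ps = 181/7 + (2/7)·130 = 63.
The subsidy expands output by 130 − 102 = 28 past the efficient level; on those units the gap between marginal cost and willingness to pay runs from 0 up to 15.
DWL = ½ × 15 × 28 = 210.

Deadweight loss = €210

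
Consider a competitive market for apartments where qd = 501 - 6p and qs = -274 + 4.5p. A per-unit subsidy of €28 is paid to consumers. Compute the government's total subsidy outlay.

Pre-subsidy: 501 - 6p = -274 + 4.5p gives p* = 1550/21, q* = 407/7.
With the rebate, buyers effectively pay pb = ps − 28, where ps is the price sellers receive.
Demand in terms of ps becomes qd = 501 − 6(ps − 28) = 669 - 6ps. Setting this equal to supply: 669 - 6ps = -274 + 4.5ps, so ps = 1886/21.
Buyers pay pb = 1886/21 − 28 = 1298/21; q' = -274 + 4.5·(1886/21) = 911/7.
Government outlay = subsidy × quantity = 28 × 911/7 = 3644.

Government cost = €3644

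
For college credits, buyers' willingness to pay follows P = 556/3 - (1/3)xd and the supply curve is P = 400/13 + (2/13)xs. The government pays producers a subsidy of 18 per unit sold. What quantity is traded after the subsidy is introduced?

x' = 6730/19

Pre-subsidy: 556/3 - (1/3)x = 400/13 + (2/13)x gives x* = 6028/19 and P* = 1512/19.
With the subsidy, sellers receive Ps = Pb + 18 for each unit, where Pb is the price buyers pay.
On the curves, Pb = 556/3 - (1/3)x and Ps = 400/13 + (2/13)x; the wedge Ps − Pb = 18 gives 400/13 + (2/13)x − (556/3 - (1/3)x) = 18, so x' = 6730/19.
Then Pb = 556/3 − (1/3)·(6730/19) = 1278/19 and Ps = 400/13 + (2/13)·(6730/19) = 1620/19.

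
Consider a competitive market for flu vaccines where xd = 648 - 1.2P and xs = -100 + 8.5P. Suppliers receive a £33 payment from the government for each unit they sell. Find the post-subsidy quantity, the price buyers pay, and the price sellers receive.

x' = 57246/97; buyers pay 4675/97; sellers receive 7876/97

Pre-subsidy: 648 - 1.2P = -100 + 8.5P gives P* = 7480/97, x* = 53880/97.
With the subsidy, sellers receive Ps = Pb + 33 for each unit, where Pb is the price buyers pay.
Supply in terms of Pb becomes xs = -100 + 8.5(Pb + 33) = 180.5 + 8.5Pb. Setting this equal to demand: 648 - 1.2Pb = 180.5 + 8.5Pb, so Pb = 4675/97.
Sellers receive Ps = 4675/97 + 33 = 7876/97; x' = 648 − 1.2·(4675/97) = 57246/97.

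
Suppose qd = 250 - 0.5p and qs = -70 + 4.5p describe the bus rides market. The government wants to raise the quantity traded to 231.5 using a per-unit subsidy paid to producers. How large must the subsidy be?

At q = 231.5, invert demand for the buyer price: pb = (250 − 231.5)/0.5 = 37; invert supply for the seller price: ps = (231.5 − (-70))/4.5 = 67.
The subsidy must fill the gap: s = ps − pb = 67 − 37 = 30.

Required subsidy s = 30 per unit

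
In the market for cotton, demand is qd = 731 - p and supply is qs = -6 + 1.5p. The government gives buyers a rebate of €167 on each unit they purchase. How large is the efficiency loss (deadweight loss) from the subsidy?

Deadweight loss = €8366.7

Pre-subsidy: 731 - p = -6 + 1.5p gives p* = 294.8, q* = 436.2.
With the rebate, buyers effectively pay pb = ps − 167, where ps is the price sellers receive.
Demand in terms of ps becomes qd = 731 − 1(ps − 167) = 898 - ps. Setting this equal to supply: 898 - ps = -6 + 1.5ps, so ps = 361.6.
Buyers pay pb = 361.6 − 167 = 194.6; q' = -6 + 1.5·361.6 = 536.4.
The subsidy expands output by 536.4 − 436.2 = 100.2 past the efficient level; on those units the gap between marginal cost and willingness to pay runs from 0 up to 167.
DWL = ½ × 167 × 100.2 = 8366.7.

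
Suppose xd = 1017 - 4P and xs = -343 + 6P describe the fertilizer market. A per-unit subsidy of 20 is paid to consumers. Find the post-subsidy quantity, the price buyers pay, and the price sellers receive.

Pre-subsidy: 1017 - 4P = -343 + 6P gives P* = 136, x* = 473.
With the rebate, buyers effectively pay Pb = Ps − 20, where Ps is the price sellers receive.
Demand in terms of Ps becomes xd = 1017 − 4(Ps − 20) = 1097 - 4Ps. Setting this equal to supply: 1097 - 4Ps = -343 + 6Ps, so Ps = 144.
Buyers pay Pb = 144 − 20 = 124; x' = -343 + 6·144 = 521.

x' = 521; buyers pay 124; sellers receive 144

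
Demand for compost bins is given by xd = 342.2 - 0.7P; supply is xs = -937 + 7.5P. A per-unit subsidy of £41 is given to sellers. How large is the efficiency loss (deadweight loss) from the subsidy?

Pre-subsidy: 342.2 - 0.7P = -937 + 7.5P gives P* = 156, x* = 233.
With the subsidy, sellers receive Ps = Pb + 41 for each unit, where Pb is the price buyers pay.
Supply in terms of Pb becomes xs = -937 + 7.5(Pb + 41) = -629.5 + 7.5Pb. Setting this equal to demand: 342.2 - 0.7Pb = -629.5 + 7.5Pb, so Pb = 118.5.
Sellers receive Ps = 118.5 + 41 = 159.5; x' = 342.2 − 0.7·118.5 = 259.25.
The subsidy expands output by 259.25 − 233 = 26.25 past the efficient level; on those units the gap between marginal cost and willingness to pay runs from 0 up to 41.
DWL = ½ × 41 × 26.25 = 538.125.

Deadweight loss = £538.125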